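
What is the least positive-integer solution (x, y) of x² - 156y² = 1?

We seek the smallest positive integers (x, y) with x² - 156y² = 1, i.e., x² = 156y² + 1.
Try successive y values:
y = 1: x² = 156·1² + 1 = 157, not a perfect square
y = 2: x² = 156·2² + 1 = 625, x = 25 ✓

Verify: 25² - 156·2² = 625 - 624 = 1 ✓

x = 25, y = 2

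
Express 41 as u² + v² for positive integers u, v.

We need to find integers u, v > 0 such that u² + v² = 41.
Trying u = 4: v² = 41 - 4² = 41 - 16 = 25
v = 5
Check: 4² + 5² = 16 + 25 = 41 ✓

41 = 4² + 5²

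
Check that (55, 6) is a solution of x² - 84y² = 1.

Compute x² = 55² = 3025
Compute 84y² = 84·6² = 84·36 = 3024
x² - 84y² = 3025 - 3024 = 1
Since this equals 1, (55, 6) is a solution.

Yes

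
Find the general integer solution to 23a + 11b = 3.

Step 1: Compute gcd(23, 11) = 1.
Since 1 divides 3, solutions exist.

Step 2: Find a particular solution using extended Euclidean algorithm.
We get a₀ = 3, b₀ = -6.
Check: 23*3 + 11*-6 = 3 = 3 ✓

Step 3: Write the general solution.
a = 3 + (11/1)t = 3 + 11t
b = -6 - (23/1)t = -6 - 23t
for any integer t.

a = 3 + 11t, b = -6 - 23t for integer t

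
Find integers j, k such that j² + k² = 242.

We need to find integers j, k > 0 such that j² + k² = 242.
Trying j = 11: k² = 242 - 11² = 242 - 121 = 121
k = 11
Check: 11² + 11² = 121 + 121 = 242 ✓

242 = 11² + 11²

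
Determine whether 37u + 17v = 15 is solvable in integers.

Step 1: Compute gcd(37, 17).
gcd(37, 17) = 1

Step 2: Check divisibility.
Does 1 divide 15? 15 = 1 x 15, so yes.

By the theorem on linear Diophantine equations, 37u + 17v = 15 has integer solutions if and only if gcd(37, 17) divides 15. Since 1 | 15, solutions exist.

Yes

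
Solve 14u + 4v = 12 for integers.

Step 1: Check solvability.
gcd(14, 4) = 2
Since 2 divides 12, solutions exist.

Step 2: Apply extended Euclidean algorithm to find gcd.
We find integers such that 14*x0 + 4*y0 = 2

Step 3: Scale the particular solution.
Multiply by 12/2 = 6:
u = 6, v = -18

Step 4: Verify.
14*(6) + 4*(-18) = 12 = 12 ✓

u = 6, v = -18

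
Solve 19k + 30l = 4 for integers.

Step 1: Check solvability.
gcd(19, 30) = 1
Since 1 divides 4, solutions exist.

Step 2: Apply extended Euclidean algorithm to find gcd.
We find integers such that 19*x0 + 30*y0 = 1

Step 3: Scale the particular solution.
Multiply by 4/1 = 4:
k = -44, l = 28

Step 4: Verify.
19*(-44) + 30*(28) = 4 = 4 ✓

k = -44, l = 28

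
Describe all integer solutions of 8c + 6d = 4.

Step 1: Compute gcd(8, 6) = 2.
Since 2 divides 4, solutions exist.

Step 2: Find a particular solution using extended Euclidean algorithm.
We get c₀ = 2, d₀ = -2.
Check: 8*2 + 6*-2 = 4 = 4 ✓

Step 3: Write the general solution.
c = 2 + (6/2)t = 2 + 3t
d = -2 - (8/2)t = -2 - 4t
for any integer t.

c = 2 + 3t, d = -2 - 4t for integer t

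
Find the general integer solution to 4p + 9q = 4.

Step 1: Compute gcd(4, 9) = 1.
Since 1 divides 4, solutions exist.

Step 2: Find a particular solution using extended Euclidean algorithm.
We get p₀ = -8, q₀ = 4.
Check: 4*-8 + 9*4 = 4 = 4 ✓

Step 3: Write the general solution.
p = -8 + (9/1)t = -8 + 9t
q = 4 - (4/1)t = 4 - 4t
for any integer t.

p = -8 + 9t, q = 4 - 4t for integer t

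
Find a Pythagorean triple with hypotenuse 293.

We need a² + b² = 293² = 85849.
Trying: 285² + 68² = 81225 + 4624 = 85849 ✓

(285, 68, 293)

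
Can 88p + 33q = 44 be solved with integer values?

Step 1: Compute gcd(88, 33).
gcd(88, 33) = 11

Step 2: Check divisibility.
Does 11 divide 44? 44 = 11 x 4, so yes.

By the theorem on linear Diophantine equations, 88p + 33q = 44 has integer solutions if and only if gcd(88, 33) divides 44. Since 11 | 44, solutions exist.

Yes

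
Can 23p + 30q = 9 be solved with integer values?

Step 1: Compute gcd(23, 30).
gcd(23, 30) = 1

Step 2: Check divisibility.
Does 1 divide 9? 9 = 1 x 9, so yes.

By the theorem on linear Diophantine equations, 23p + 30q = 9 has integer solutions if and only if gcd(23, 30) divides 9. Since 1 | 9, solutions exist.

Yes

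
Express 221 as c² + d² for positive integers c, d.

We need to find integers c, d > 0 such that c² + d² = 221.
Trying c = 5: d² = 221 - 5² = 221 - 25 = 196
d = 14
Check: 5² + 14² = 25 + 196 = 221 ✓

221 = 5² + 14²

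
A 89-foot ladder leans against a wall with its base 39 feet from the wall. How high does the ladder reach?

The ladder, wall, and ground form a right triangle with hypotenuse 89 and one leg 39.
By the Pythagorean theorem: h² = 89² - 39² = 7921 - 1521 = 6400
h = √6400 = 80 feet

80 feet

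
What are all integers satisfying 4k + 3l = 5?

Step 1: Compute gcd(4, 3) = 1.
Since 1 divides 5, solutions exist.

Step 2: Find a particular solution using extended Euclidean algorithm.
We get k₀ = 5, l₀ = -5.
Check: 4*5 + 3*-5 = 5 = 5 ✓

Step 3: Write the general solution.
k = 5 + (3/1)t = 5 + 3t
l = -5 - (4/1)t = -5 - 4t
for any integer t.

k = 5 + 3t, l = -5 - 4t for integer t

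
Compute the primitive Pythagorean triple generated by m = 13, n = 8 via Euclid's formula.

a = m² - n² = 169 - 64 = 105
b = 2mn = 2·13·8 = 208
c = m² + n² = 169 + 64 = 233
Verify: 105² + 208² = 11025 + 43264 = 54289 = 233² ✓

(105, 208, 233)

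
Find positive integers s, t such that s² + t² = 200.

Search for s with 200 - s² a perfect square.
s = 2: 200 - 2² = 200 - 4 = 196 = 14² ✓
So s = 2, t = 14.

s = 2, t = 14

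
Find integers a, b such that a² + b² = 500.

We need to find integers a, b > 0 such that a² + b² = 500.
Trying a = 4: b² = 500 - 4² = 500 - 16 = 484
b = 22
Check: 4² + 22² = 16 + 484 = 500 ✓

500 = 4² + 22²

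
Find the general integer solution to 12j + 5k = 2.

Step 1: Compute gcd(12, 5) = 1.
Since 1 divides 2, solutions exist.

Step 2: Find a particular solution using extended Euclidean algorithm.
We get j₀ = -4, k₀ = 10.
Check: 12*-4 + 5*10 = 2 = 2 ✓

Step 3: Write the general solution.
j = -4 + (5/1)t = -4 + 5t
k = 10 - (12/1)t = 10 - 12t
for any integer t.

j = -4 + 5t, k = 10 - 12t for integer t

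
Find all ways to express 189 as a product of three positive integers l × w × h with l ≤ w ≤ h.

Iterate l from 1 to ⌊189^(1/3)⌋. For each l dividing 189, iterate w ≥ l with w dividing 189/l, and set h = 189/(l·w).
Triples found (6): (1×1×189), (1×3×63), (1×7×27), (1×9×21), (3×3×21), (3×7×9)

(1×1×189), (1×3×63), (1×7×27), (1×9×21), (3×3×21), (3×7×9)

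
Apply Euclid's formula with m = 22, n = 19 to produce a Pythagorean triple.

a = m² - n² = 22² - 19² = 484 - 361 = 123
b = 2mn = 2·22·19 = 836
c = m² + n² = 484 + 361 = 845
Verify: 123² + 836² = 15129 + 698896 = 714025 = 845² ✓

(123, 836, 845)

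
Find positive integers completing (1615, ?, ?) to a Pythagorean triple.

We need the other leg and hypotenuse such that 1615² + x² = c².
Take x = 180, c = 1625: 1615² + 180² = 2608225 + 32400 = 2640625 = 1625² ✓
Triple: (1615, 180, 1625)

(1615, 180, 1625)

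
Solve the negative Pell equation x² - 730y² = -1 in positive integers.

We need x² = 730y² - 1. Try successive y:
y = 1: x² = 730·1² - 1 = 729 = 27² ✓
Check: 27² - 730·1² = 729 - 730 = -1 ✓

x = 27, y = 1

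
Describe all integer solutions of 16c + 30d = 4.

Step 1: Compute gcd(16, 30) = 2.
Since 2 divides 4, solutions exist.

Step 2: Find a particular solution using extended Euclidean algorithm.
We get c₀ = 4, d₀ = -2.
Check: 16*4 + 30*-2 = 4 = 4 ✓

Step 3: Write the general solution.
c = 4 + (30/2)t = 4 + 15t
d = -2 - (16/2)t = -2 - 8t
for any integer t.

c = 4 + 15t, d = -2 - 8t for integer t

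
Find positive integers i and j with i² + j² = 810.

We need to find integers i, j > 0 such that i² + j² = 810.
Trying i = 9: j² = 810 - 9² = 810 - 81 = 729
j = 27
Check: 9² + 27² = 81 + 729 = 810 ✓

810 = 9² + 27²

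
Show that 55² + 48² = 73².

Compute a² + b² = 55² + 48² = 3025 + 2304 = 5329
Compute c² = 73² = 5329
Since 5329 = 5329, confirmed.

Yes, it is a Pythagorean triple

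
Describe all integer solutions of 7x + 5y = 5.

Step 1: Compute gcd(7, 5) = 1.
Since 1 divides 5, solutions exist.

Step 2: Find a particular solution using extended Euclidean algorithm.
We get x₀ = -10, y₀ = 15.
Check: 7*-10 + 5*15 = 5 = 5 ✓

Step 3: Write the general solution.
x = -10 + (5/1)t = -10 + 5t
y = 15 - (7/1)t = 15 - 7t
for any integer t.

x = -10 + 5t, y = 15 - 7t for integer t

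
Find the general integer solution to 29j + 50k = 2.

Step 1: Compute gcd(29, 50) = 1.
Since 1 divides 2, solutions exist.

Step 2: Find a particular solution using extended Euclidean algorithm.
We get j₀ = 38, k₀ = -22.
Check: 29*38 + 50*-22 = 2 = 2 ✓

Step 3: Write the general solution.
j = 38 + (50/1)t = 38 + 50t
k = -22 - (29/1)t = -22 - 29t
for any integer t.

j = 38 + 50t, k = -22 - 29t for integer t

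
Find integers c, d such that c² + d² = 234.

We need to find integers c, d > 0 such that c² + d² = 234.
Trying c = 3: d² = 234 - 3² = 234 - 9 = 225
d = 15
Check: 3² + 15² = 9 + 225 = 234 ✓

234 = 3² + 15²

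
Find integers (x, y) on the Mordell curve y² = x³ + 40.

Try small integer x values and check whether x³ + 40 is a perfect square.
x = 6: x³ + 40 = 6³ + 40 = 216 + 40 = 256
Is 256 a perfect square? 16² = 256 ✓
So (x, y) = (6, 16) is a solution.

x = 6, y = 16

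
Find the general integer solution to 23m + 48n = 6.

Step 1: Compute gcd(23, 48) = 1.
Since 1 divides 6, solutions exist.

Step 2: Find a particular solution using extended Euclidean algorithm.
We get m₀ = 138, n₀ = -66.
Check: 23*138 + 48*-66 = 6 = 6 ✓

Step 3: Write the general solution.
m = 138 + (48/1)t = 138 + 48t
n = -66 - (23/1)t = -66 - 23t
for any integer t.

m = 138 + 48t, n = -66 - 23t for integer t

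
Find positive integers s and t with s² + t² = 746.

We need to find integers s, t > 0 such that s² + t² = 746.
Trying s = 11: t² = 746 - 11² = 746 - 121 = 625
t = 25
Check: 11² + 25² = 121 + 625 = 746 ✓

746 = 11² + 25²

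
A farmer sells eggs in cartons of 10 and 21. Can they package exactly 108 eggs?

We need non-negative a, b with 10a + 21b = 108.
gcd(10, 21) = 1 divides 108, but no a in [0, 10] gives non-negative b.

No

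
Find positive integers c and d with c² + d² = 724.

We need to find integers c, d > 0 such that c² + d² = 724.
Trying c = 18: d² = 724 - 18² = 724 - 324 = 400
d = 20
Check: 18² + 20² = 324 + 400 = 724 ✓

724 = 18² + 20²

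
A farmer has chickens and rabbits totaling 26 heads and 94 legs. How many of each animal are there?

Let c = chickens, r = rabbits.
Heads: c + r = 26
Legs: 2c + 4r = 94
From the first equation, c = 26 - r. Substitute:
2(26 - r) + 4r = 94
52 + 2r = 94
r = (94 - 52)/2 = 21
c = 26 - 21 = 5

Chickens: 5, Rabbits: 21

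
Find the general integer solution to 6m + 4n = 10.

Step 1: Compute gcd(6, 4) = 2.
Since 2 divides 10, solutions exist.

Step 2: Find a particular solution using extended Euclidean algorithm.
We get m₀ = 5, n₀ = -5.
Check: 6*5 + 4*-5 = 10 = 10 ✓

Step 3: Write the general solution.
m = 5 + (4/2)t = 5 + 2t
n = -5 - (6/2)t = -5 - 3t
for any integer t.

m = 5 + 2t, n = -5 - 3t for integer t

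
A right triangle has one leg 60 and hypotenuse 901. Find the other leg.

a² = c² - b² = 811801 - 3600 = 808201
a = 899

899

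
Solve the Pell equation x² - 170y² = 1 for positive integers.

We seek the smallest positive integers (x, y) with x² - 170y² = 1, i.e., x² = 170y² + 1.
Try successive y values:
y = 1: x² = 170·1² + 1 = 171, not a perfect square
y = 2: x² = 170·2² + 1 = 681, not a perfect square
y = 3: x² = 170·3² + 1 = 1531, not a perfect square
... continuing the search (or via continued fractions) ...
y = 26: x² = 170·26² + 1 = 114921, x = 339 ✓

Verify: 339² - 170·26² = 114921 - 114920 = 1 ✓

x = 339, y = 26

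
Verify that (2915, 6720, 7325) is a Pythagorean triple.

Compute a² + b² = 2915² + 6720² = 8497225 + 45158400 = 53655625
Compute c² = 7325² = 53655625
Since 53655625 = 53655625, confirmed.

Yes, it is a Pythagorean triple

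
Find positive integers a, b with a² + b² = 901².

We need a² + b² = 901² = 811801.
Trying: 451² + 780² = 203401 + 608400 = 811801 ✓

(451, 780, 901)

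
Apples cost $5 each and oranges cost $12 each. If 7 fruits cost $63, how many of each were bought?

Let a = apples, o = oranges.
a + o = 7
5a + 12o = 63
Substitute o = 7 - a:
5a + 12(7 - a) = 63
(5 - 12)a = 63 - 84
-7a = -21
a = 3, o = 7 - 3 = 4

Apples: 3, Oranges: 4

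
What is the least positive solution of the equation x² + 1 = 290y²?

We need x² = 290y² - 1. Try successive y:
y = 1: x² = 290·1² - 1 = 289 = 17² ✓
Check: 17² - 290·1² = 289 - 290 = -1 ✓

x = 17, y = 1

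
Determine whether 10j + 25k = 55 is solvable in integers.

Step 1: Compute gcd(10, 25).
gcd(10, 25) = 5

Step 2: Check divisibility.
Does 5 divide 55? 55 = 5 x 11, so yes.

By the theorem on linear Diophantine equations, 10j + 25k = 55 has integer solutions if and only if gcd(10, 25) divides 55. Since 5 | 55, solutions exist.

Yes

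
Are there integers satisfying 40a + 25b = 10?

Step 1: Compute gcd(40, 25).
gcd(40, 25) = 5

Step 2: Check divisibility.
Does 5 divide 10? 10 = 5 x 2, so yes.

By the theorem on linear Diophantine equations, 40a + 25b = 10 has integer solutions if and only if gcd(40, 25) divides 10. Since 5 | 10, solutions exist.

Yes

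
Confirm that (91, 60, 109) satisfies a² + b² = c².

Compute a² + b² = 91² + 60² = 8281 + 3600 = 11881
Compute c² = 109² = 11881
Since 11881 = 11881, confirmed.

Yes, it is a Pythagorean triple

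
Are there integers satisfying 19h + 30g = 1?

Step 1: Compute gcd(19, 30).
gcd(19, 30) = 1

Step 2: Check divisibility.
Does 1 divide 1? 1 = 1 x 1, so yes.

By the theorem on linear Diophantine equations, 19h + 30g = 1 has integer solutions if and only if gcd(19, 30) divides 1. Since 1 | 1, solutions exist.

Yes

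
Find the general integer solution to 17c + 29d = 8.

Step 1: Compute gcd(17, 29) = 1.
Since 1 divides 8, solutions exist.

Step 2: Find a particular solution using extended Euclidean algorithm.
We get c₀ = 96, d₀ = -56.
Check: 17*96 + 29*-56 = 8 = 8 ✓

Step 3: Write the general solution.
c = 96 + (29/1)t = 96 + 29t
d = -56 - (17/1)t = -56 - 17t
for any integer t.

c = 96 + 29t, d = -56 - 17t for integer t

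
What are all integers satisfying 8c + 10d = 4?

Step 1: Compute gcd(8, 10) = 2.
Since 2 divides 4, solutions exist.

Step 2: Find a particular solution using extended Euclidean algorithm.
We get c₀ = -2, d₀ = 2.
Check: 8*-2 + 10*2 = 4 = 4 ✓

Step 3: Write the general solution.
c = -2 + (10/2)t = -2 + 5t
d = 2 - (8/2)t = 2 - 4t
for any integer t.

c = -2 + 5t, d = 2 - 4t for integer t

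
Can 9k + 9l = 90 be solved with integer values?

Step 1: Compute gcd(9, 9).
gcd(9, 9) = 9

Step 2: Check divisibility.
Does 9 divide 90? 90 = 9 x 10, so yes.

By the theorem on linear Diophantine equations, 9k + 9l = 90 has integer solutions if and only if gcd(9, 9) divides 90. Since 9 | 90, solutions exist.

Yes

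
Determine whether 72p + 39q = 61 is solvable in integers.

Step 1: Compute gcd(72, 39).
gcd(72, 39) = 3

Step 2: Check divisibility.
Does 3 divide 61? 61 = 3 x 20 + 1, so no.

By the theorem on linear Diophantine equations, 72p + 39q = 61 has integer solutions if and only if gcd(72, 39) divides 61. Since 3 does not divide 61, no solutions exist.

No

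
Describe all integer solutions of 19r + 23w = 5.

Step 1: Compute gcd(19, 23) = 1.
Since 1 divides 5, solutions exist.

Step 2: Find a particular solution using extended Euclidean algorithm.
We get r₀ = -30, w₀ = 25.
Check: 19*-30 + 23*25 = 5 = 5 ✓

Step 3: Write the general solution.
r = -30 + (23/1)t = -30 + 23t
w = 25 - (19/1)t = 25 - 19t
for any integer t.

r = -30 + 23t, w = 25 - 19t for integer t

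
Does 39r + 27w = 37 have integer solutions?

Step 1: Compute gcd(39, 27).
gcd(39, 27) = 3

Step 2: Check divisibility.
Does 3 divide 37? 37 = 3 x 12 + 1, so no.

By the theorem on linear Diophantine equations, 39r + 27w = 37 has integer solutions if and only if gcd(39, 27) divides 37. Since 3 does not divide 37, no solutions exist.

No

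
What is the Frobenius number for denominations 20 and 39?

For two coprime denominations a and b, the Frobenius number (largest value not representable as a non-negative combination) is ab - a - b.
Here gcd(20, 39) = 1, so they are coprime.
F(20, 39) = 20·39 - 20 - 39 = 780 - 59 = 721

721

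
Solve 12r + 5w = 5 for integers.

Step 1: Check solvability.
gcd(12, 5) = 1
Since 1 divides 5, solutions exist.

Step 2: Apply extended Euclidean algorithm to find gcd.
We find integers such that 12*x0 + 5*y0 = 1

Step 3: Scale the particular solution.
Multiply by 5/1 = 5:
r = -10, w = 25

Step 4: Verify.
12*(-10) + 5*(25) = 5 = 5 ✓

r = -10, w = 25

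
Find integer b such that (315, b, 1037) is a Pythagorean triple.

b² = c² - a² = 1037² - 315² = 1075369 - 99225 = 976144
b = sqrt(976144) = 988

988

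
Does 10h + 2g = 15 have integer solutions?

Step 1: Compute gcd(10, 2).
gcd(10, 2) = 2

Step 2: Check divisibility.
Does 2 divide 15? 15 = 2 x 7 + 1, so no.

By the theorem on linear Diophantine equations, 10h + 2g = 15 has integer solutions if and only if gcd(10, 2) divides 15. Since 2 does not divide 15, no solutions exist.

No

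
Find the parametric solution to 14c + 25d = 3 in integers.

Step 1: Compute gcd(14, 25) = 1.
Since 1 divides 3, solutions exist.

Step 2: Find a particular solution using extended Euclidean algorithm.
We get c₀ = 27, d₀ = -15.
Check: 14*27 + 25*-15 = 3 = 3 ✓

Step 3: Write the general solution.
c = 27 + (25/1)t = 27 + 25t
d = -15 - (14/1)t = -15 - 14t
for any integer t.

c = 27 + 25t, d = -15 - 14t for integer t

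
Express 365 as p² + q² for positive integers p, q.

We need to find integers p, q > 0 such that p² + q² = 365.
Trying p = 2: q² = 365 - 2² = 365 - 4 = 361
q = 19
Check: 2² + 19² = 4 + 361 = 365 ✓

365 = 2² + 19²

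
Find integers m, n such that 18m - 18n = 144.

Step 1: Check solvability.
gcd(18, 18) = 18
Since 18 divides 144, solutions exist.

Step 2: Apply extended Euclidean algorithm to find gcd.
We find integers such that 18*x0 + 18*y0 = 18

Step 3: Scale the particular solution.
Multiply by 144/18 = 8:
m = 0, n = -8

Step 4: Verify.
18*(0) - 18*(-8) = 144 = 144 ✓

m = 0, n = -8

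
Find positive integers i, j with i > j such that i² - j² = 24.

Factor: i² - j² = (i+j)(i-j) = 24.
We need two factors of 24 with the same parity.
Use i+j = 12 and i-j = 2 (product 12·2 = 24).
Adding: 2i = 14, so i = 7.
Subtracting: 2j = 10, so j = 5.
Check: 7² - 5² = 49 - 25 = 24 ✓

i = 7, j = 5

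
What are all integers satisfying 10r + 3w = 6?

Step 1: Compute gcd(10, 3) = 1.
Since 1 divides 6, solutions exist.

Step 2: Find a particular solution using extended Euclidean algorithm.
We get r₀ = 6, w₀ = -18.
Check: 10*6 + 3*-18 = 6 = 6 ✓

Step 3: Write the general solution.
r = 6 + (3/1)t = 6 + 3t
w = -18 - (10/1)t = -18 - 10t
for any integer t.

r = 6 + 3t, w = -18 - 10t for integer t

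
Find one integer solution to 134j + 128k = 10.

Step 1: Check solvability.
gcd(134, 128) = 2
Since 2 divides 10, solutions exist.

Step 2: Apply extended Euclidean algorithm to find gcd.
We find integers such that 134*x0 + 128*y0 = 2

Step 3: Scale the particular solution.
Multiply by 10/2 = 5:
j = -105, k = 110

Step 4: Verify.
134*(-105) + 128*(110) = 10 = 10 ✓

j = -105, k = 110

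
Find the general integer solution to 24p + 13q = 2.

Step 1: Compute gcd(24, 13) = 1.
Since 1 divides 2, solutions exist.

Step 2: Find a particular solution using extended Euclidean algorithm.
We get p₀ = 12, q₀ = -22.
Check: 24*12 + 13*-22 = 2 = 2 ✓

Step 3: Write the general solution.
p = 12 + (13/1)t = 12 + 13t
q = -22 - (24/1)t = -22 - 24t
for any integer t.

p = 12 + 13t, q = -22 - 24t for integer t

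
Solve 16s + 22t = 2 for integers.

Step 1: Check solvability.
gcd(16, 22) = 2
Since 2 divides 2, solutions exist.

Step 2: Apply extended Euclidean algorithm to find gcd.
We find integers such that 16*x0 + 22*y0 = 2

Step 3: Scale the particular solution.
Multiply by 2/2 = 1:
s = -4, t = 3

Step 4: Verify.
16*(-4) + 22*(3) = 2 = 2 ✓

s = -4, t = 3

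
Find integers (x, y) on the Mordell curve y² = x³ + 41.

Try small integer x values and check whether x³ + 41 is a perfect square.
x = 2: x³ + 41 = 2³ + 41 = 8 + 41 = 49
Is 49 a perfect square? 7² = 49 ✓
So (x, y) = (2, 7) is a solution.

x = 2, y = 7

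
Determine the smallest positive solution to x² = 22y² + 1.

We seek the smallest positive integers (x, y) with x² - 22y² = 1, i.e., x² = 22y² + 1.
Try successive y values:
y = 1: x² = 22·1² + 1 = 23, not a perfect square
y = 2: x² = 22·2² + 1 = 89, not a perfect square
y = 3: x² = 22·3² + 1 = 199, not a perfect square
... continuing the search (or via continued fractions) ...
y = 42: x² = 22·42² + 1 = 38809, x = 197 ✓

Verify: 197² - 22·42² = 38809 - 38808 = 1 ✓

x = 197, y = 42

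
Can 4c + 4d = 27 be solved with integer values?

Step 1: Compute gcd(4, 4).
gcd(4, 4) = 4

Step 2: Check divisibility.
Does 4 divide 27? 27 = 4 x 6 + 3, so no.

By the theorem on linear Diophantine equations, 4c + 4d = 27 has integer solutions if and only if gcd(4, 4) divides 27. Since 4 does not divide 27, no solutions exist.

No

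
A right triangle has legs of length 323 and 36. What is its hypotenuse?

c² = a² + b² = 323² + 36² = 104329 + 1296 = 105625
c = 325

325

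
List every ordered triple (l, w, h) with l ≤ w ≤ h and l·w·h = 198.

Iterate l from 1 to ⌊198^(1/3)⌋. For each l dividing 198, iterate w ≥ l with w dividing 198/l, and set h = 198/(l·w).
Triples found (10): (1×1×198), (1×2×99), (1×3×66), (1×6×33), (1×9×22), (1×11×18), (2×3×33), (2×9×11), (3×3×22), (3×6×11)

(1×1×198), (1×2×99), (1×3×66), (1×6×33), (1×9×22), (1×11×18), (2×3×33), (2×9×11), (3×3×22), (3×6×11)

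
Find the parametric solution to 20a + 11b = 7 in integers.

Step 1: Compute gcd(20, 11) = 1.
Since 1 divides 7, solutions exist.

Step 2: Find a particular solution using extended Euclidean algorithm.
We get a₀ = 35, b₀ = -63.
Check: 20*35 + 11*-63 = 7 = 7 ✓

Step 3: Write the general solution.
a = 35 + (11/1)t = 35 + 11t
b = -63 - (20/1)t = -63 - 20t
for any integer t.

a = 35 + 11t, b = -63 - 20t for integer t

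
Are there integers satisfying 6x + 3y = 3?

Step 1: Compute gcd(6, 3).
gcd(6, 3) = 3

Step 2: Check divisibility.
Does 3 divide 3? 3 = 3 x 1, so yes.

By the theorem on linear Diophantine equations, 6x + 3y = 3 has integer solutions if and only if gcd(6, 3) divides 3. Since 3 | 3, solutions exist.

Yes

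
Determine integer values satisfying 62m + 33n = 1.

Step 1: Check solvability.
gcd(62, 33) = 1
Since 1 divides 1, solutions exist.

Step 2: Apply extended Euclidean algorithm to find gcd.
We find integers such that 62*x0 + 33*y0 = 1

Step 3: Scale the particular solution.
Multiply by 1/1 = 1:
m = 8, n = -15

Step 4: Verify.
62*(8) + 33*(-15) = 1 = 1 ✓

m = 8, n = -15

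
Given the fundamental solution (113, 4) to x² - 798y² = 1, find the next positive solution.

Solutions to x² - Dy² = 1 are generated by powers of (x₀ + y₀√D).
The next solution satisfies x₁ + y₁√798 = (x₀ + y₀√798)², giving:
x₁ = x₀² + 798y₀² = 113² + 798·4² = 12769 + 12768 = 25537
y₁ = 2x₀y₀ = 2·113·4 = 904

Verify: 25537² - 798·904² = 652138369 - 652138368 = 1 ✓

x = 25537, y = 904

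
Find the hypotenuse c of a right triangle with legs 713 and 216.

c² = a² + b² = 713² + 216² = 508369 + 46656 = 555025
c = sqrt(555025) = 745

745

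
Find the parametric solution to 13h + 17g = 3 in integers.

Step 1: Compute gcd(13, 17) = 1.
Since 1 divides 3, solutions exist.

Step 2: Find a particular solution using extended Euclidean algorithm.
We get h₀ = 12, g₀ = -9.
Check: 13*12 + 17*-9 = 3 = 3 ✓

Step 3: Write the general solution.
h = 12 + (17/1)t = 12 + 17t
g = -9 - (13/1)t = -9 - 13t
for any integer t.

h = 12 + 17t, g = -9 - 13t for integer t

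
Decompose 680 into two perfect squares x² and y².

We need to find integers x, y > 0 such that x² + y² = 680.
Trying x = 2: y² = 680 - 2² = 680 - 4 = 676
y = 26
Check: 2² + 26² = 4 + 676 = 680 ✓

680 = 2² + 26²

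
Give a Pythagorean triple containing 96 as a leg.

We need the other leg and hypotenuse such that 96² + x² = c².
Take x = 247, c = 265: 96² + 247² = 9216 + 61009 = 70225 = 265² ✓
Triple: (247, 96, 265)

(247, 96, 265)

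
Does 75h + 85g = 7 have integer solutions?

Step 1: Compute gcd(75, 85).
gcd(75, 85) = 5

Step 2: Check divisibility.
Does 5 divide 7? 7 = 5 x 1 + 2, so no.

By the theorem on linear Diophantine equations, 75h + 85g = 7 has integer solutions if and only if gcd(75, 85) divides 7. Since 5 does not divide 7, no solutions exist.

No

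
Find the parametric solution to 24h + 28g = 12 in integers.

Step 1: Compute gcd(24, 28) = 4.
Since 4 divides 12, solutions exist.

Step 2: Find a particular solution using extended Euclidean algorithm.
We get h₀ = -3, g₀ = 3.
Check: 24*-3 + 28*3 = 12 = 12 ✓

Step 3: Write the general solution.
h = -3 + (28/4)t = -3 + 7t
g = 3 - (24/4)t = 3 - 6t
for any integer t.

h = -3 + 7t, g = 3 - 6t for integer t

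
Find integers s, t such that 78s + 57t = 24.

Step 1: Check solvability.
gcd(78, 57) = 3
Since 3 divides 24, solutions exist.

Step 2: Apply extended Euclidean algorithm to find gcd.
We find integers such that 78*x0 + 57*y0 = 3

Step 3: Scale the particular solution.
Multiply by 24/3 = 8:
s = -64, t = 88

Step 4: Verify.
78*(-64) + 57*(88) = 24 = 24 ✓

s = -64, t = 88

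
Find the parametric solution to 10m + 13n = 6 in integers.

Step 1: Compute gcd(10, 13) = 1.
Since 1 divides 6, solutions exist.

Step 2: Find a particular solution using extended Euclidean algorithm.
We get m₀ = 24, n₀ = -18.
Check: 10*24 + 13*-18 = 6 = 6 ✓

Step 3: Write the general solution.
m = 24 + (13/1)t = 24 + 13t
n = -18 - (10/1)t = -18 - 10t
for any integer t.

m = 24 + 13t, n = -18 - 10t for integer t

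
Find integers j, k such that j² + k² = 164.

We need to find integers j, k > 0 such that j² + k² = 164.
Trying j = 8: k² = 164 - 8² = 164 - 64 = 100
k = 10
Check: 8² + 10² = 64 + 100 = 164 ✓

164 = 8² + 10²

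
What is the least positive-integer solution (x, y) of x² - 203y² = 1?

We seek the smallest positive integers (x, y) with x² - 203y² = 1, i.e., x² = 203y² + 1.
Try successive y values:
y = 1: x² = 203·1² + 1 = 204, not a perfect square
y = 2: x² = 203·2² + 1 = 813, not a perfect square
y = 3: x² = 203·3² + 1 = 1828, not a perfect square
... continuing the search (or via continued fractions) ...
y = 4: x² = 203·4² + 1 = 3249, x = 57 ✓

Verify: 57² - 203·4² = 3249 - 3248 = 1 ✓

x = 57, y = 4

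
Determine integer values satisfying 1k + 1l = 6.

Step 1: Check solvability.
gcd(1, 1) = 1
Since 1 divides 6, solutions exist.

Step 2: Apply extended Euclidean algorithm to find gcd.
We find integers such that 1*x0 + 1*y0 = 1

Step 3: Scale the particular solution.
Multiply by 6/1 = 6:
k = 0, l = 6

Step 4: Verify.
1*(0) + 1*(6) = 6 = 6 ✓

k = 0, l = 6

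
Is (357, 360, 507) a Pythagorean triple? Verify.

Compute a² + b² = 357² + 360² = 127449 + 129600 = 257049
Compute c² = 507² = 257049
Since 257049 = 257049, confirmed.

Yes, it is a Pythagorean triple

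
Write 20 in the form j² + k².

We need to find integers j, k > 0 such that j² + k² = 20.
Trying j = 2: k² = 20 - 2² = 20 - 4 = 16
k = 4
Check: 2² + 4² = 4 + 16 = 20 ✓

20 = 2² + 4²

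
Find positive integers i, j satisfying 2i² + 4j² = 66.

Try small values of i and check whether (66 - 2i²)/4 is a perfect square.
i = 5: 2·5² = 50, so 4j² = 66 - 50 = 16, giving j² = 4, j = 2.
Check: 2·5² + 4·2² = 50 + 16 = 66 ✓

i = 5, j = 2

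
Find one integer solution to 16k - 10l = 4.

Step 1: Check solvability.
gcd(16, 10) = 2
Since 2 divides 4, solutions exist.

Step 2: Apply extended Euclidean algorithm to find gcd.
We find integers such that 16*x0 + 10*y0 = 2

Step 3: Scale the particular solution.
Multiply by 4/2 = 2:
k = 4, l = 6

Step 4: Verify.
16*(4) - 10*(6) = 4 = 4 ✓

k = 4, l = 6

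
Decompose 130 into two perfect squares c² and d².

We need to find integers c, d > 0 such that c² + d² = 130.
Trying c = 3: d² = 130 - 3² = 130 - 9 = 121
d = 11
Check: 3² + 11² = 9 + 121 = 130 ✓

130 = 3² + 11²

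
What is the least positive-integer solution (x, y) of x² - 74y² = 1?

We seek the smallest positive integers (x, y) with x² - 74y² = 1, i.e., x² = 74y² + 1.
Try successive y values:
y = 1: x² = 74·1² + 1 = 75, not a perfect square
y = 2: x² = 74·2² + 1 = 297, not a perfect square
y = 3: x² = 74·3² + 1 = 667, not a perfect square
... continuing the search (or via continued fractions) ...
y = 430: x² = 74·430² + 1 = 13682601, x = 3699 ✓

Verify: 3699² - 74·430² = 13682601 - 13682600 = 1 ✓

x = 3699, y = 430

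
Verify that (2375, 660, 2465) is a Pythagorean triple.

Compute a² + b² = 2375² + 660² = 5640625 + 435600 = 6076225
Compute c² = 2465² = 6076225
Since 6076225 = 6076225, confirmed.

Yes, it is a Pythagorean triple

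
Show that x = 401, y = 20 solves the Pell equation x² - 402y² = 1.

Compute x² = 401² = 160801
Compute 402y² = 402·20² = 402·400 = 160800
x² - 402y² = 160801 - 160800 = 1
Since this equals 1, (401, 20) is a solution.

Yes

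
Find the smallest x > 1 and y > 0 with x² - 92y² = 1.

We seek the smallest positive integers (x, y) with x² - 92y² = 1, i.e., x² = 92y² + 1.
Try successive y values:
y = 1: x² = 92·1² + 1 = 93, not a perfect square
y = 2: x² = 92·2² + 1 = 369, not a perfect square
y = 3: x² = 92·3² + 1 = 829, not a perfect square
... continuing the search (or via continued fractions) ...
y = 120: x² = 92·120² + 1 = 1324801, x = 1151 ✓

Verify: 1151² - 92·120² = 1324801 - 1324800 = 1 ✓

x = 1151, y = 120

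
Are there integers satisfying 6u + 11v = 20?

Step 1: Compute gcd(6, 11).
gcd(6, 11) = 1

Step 2: Check divisibility.
Does 1 divide 20? 20 = 1 x 20, so yes.

By the theorem on linear Diophantine equations, 6u + 11v = 20 has integer solutions if and only if gcd(6, 11) divides 20. Since 1 | 20, solutions exist.

Yes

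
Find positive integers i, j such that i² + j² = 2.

Search for i with 2 - i² a perfect square.
i = 1: 2 - 1² = 2 - 1 = 1 = 1² ✓
So i = 1, j = 1.

i = 1, j = 1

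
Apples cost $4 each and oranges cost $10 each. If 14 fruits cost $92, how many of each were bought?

Let a = apples, o = oranges.
a + o = 14
4a + 10o = 92
Substitute o = 14 - a:
4a + 10(14 - a) = 92
(4 - 10)a = 92 - 140
-6a = -48
a = 8, o = 14 - 8 = 6

Apples: 8, Oranges: 6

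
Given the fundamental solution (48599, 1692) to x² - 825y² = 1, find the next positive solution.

Solutions to x² - Dy² = 1 are generated by powers of (x₀ + y₀√D).
The next solution satisfies x₁ + y₁√825 = (x₀ + y₀√825)², giving:
x₁ = x₀² + 825y₀² = 48599² + 825·1692² = 2361862801 + 2361862800 = 4723725601
y₁ = 2x₀y₀ = 2·48599·1692 = 164459016

Verify: 4723725601² - 825·164459016² = 22313583553542811201 - 22313583553542811200 = 1 ✓

x = 4723725601, y = 164459016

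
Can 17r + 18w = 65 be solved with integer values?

Step 1: Compute gcd(17, 18).
gcd(17, 18) = 1

Step 2: Check divisibility.
Does 1 divide 65? 65 = 1 x 65, so yes.

By the theorem on linear Diophantine equations, 17r + 18w = 65 has integer solutions if and only if gcd(17, 18) divides 65. Since 1 | 65, solutions exist.

Yes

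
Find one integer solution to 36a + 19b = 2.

Step 1: Check solvability.
gcd(36, 19) = 1
Since 1 divides 2, solutions exist.

Step 2: Apply extended Euclidean algorithm to find gcd.
We find integers such that 36*x0 + 19*y0 = 1

Step 3: Scale the particular solution.
Multiply by 2/1 = 2:
a = 18, b = -34

Step 4: Verify.
36*(18) + 19*(-34) = 2 = 2 ✓

a = 18, b = -34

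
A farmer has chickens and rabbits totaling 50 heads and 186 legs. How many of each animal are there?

Let c = chickens, r = rabbits.
Heads: c + r = 50
Legs: 2c + 4r = 186
From the first equation, c = 50 - r. Substitute:
2(50 - r) + 4r = 186
100 + 2r = 186
r = (186 - 100)/2 = 43
c = 50 - 43 = 7

Chickens: 7, Rabbits: 43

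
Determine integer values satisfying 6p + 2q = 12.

Step 1: Check solvability.
gcd(6, 2) = 2
Since 2 divides 12, solutions exist.

Step 2: Apply extended Euclidean algorithm to find gcd.
We find integers such that 6*x0 + 2*y0 = 2

Step 3: Scale the particular solution.
Multiply by 12/2 = 6:
p = 0, q = 6

Step 4: Verify.
6*(0) + 2*(6) = 12 = 12 ✓

p = 0, q = 6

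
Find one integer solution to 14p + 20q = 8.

Step 1: Check solvability.
gcd(14, 20) = 2
Since 2 divides 8, solutions exist.

Step 2: Apply extended Euclidean algorithm to find gcd.
We find integers such that 14*x0 + 20*y0 = 2

Step 3: Scale the particular solution.
Multiply by 8/2 = 4:
p = 12, q = -8

Step 4: Verify.
14*(12) + 20*(-8) = 8 = 8 ✓

p = 12, q = -8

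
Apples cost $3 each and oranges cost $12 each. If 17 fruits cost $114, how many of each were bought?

Let a = apples, o = oranges.
a + o = 17
3a + 12o = 114
Substitute o = 17 - a:
3a + 12(17 - a) = 114
(3 - 12)a = 114 - 204
-9a = -90
a = 10, o = 17 - 10 = 7

Apples: 10, Oranges: 7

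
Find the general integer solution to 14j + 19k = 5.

Step 1: Compute gcd(14, 19) = 1.
Since 1 divides 5, solutions exist.

Step 2: Find a particular solution using extended Euclidean algorithm.
We get j₀ = -20, k₀ = 15.
Check: 14*-20 + 19*15 = 5 = 5 ✓

Step 3: Write the general solution.
j = -20 + (19/1)t = -20 + 19t
k = 15 - (14/1)t = 15 - 14t
for any integer t.

j = -20 + 19t, k = 15 - 14t for integer t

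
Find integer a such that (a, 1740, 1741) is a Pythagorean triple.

a² = c² - b² = 1741² - 1740² = 3031081 - 3027600 = 3481
a = sqrt(3481) = 59

59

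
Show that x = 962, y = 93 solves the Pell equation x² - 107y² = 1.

Compute x² = 962² = 925444
Compute 107y² = 107·93² = 107·8649 = 925443
x² - 107y² = 925444 - 925443 = 1
Since this equals 1, (962, 93) is a solution.

Yes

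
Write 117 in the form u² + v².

We need to find integers u, v > 0 such that u² + v² = 117.
Trying u = 6: v² = 117 - 6² = 117 - 36 = 81
v = 9
Check: 6² + 9² = 36 + 81 = 117 ✓

117 = 6² + 9²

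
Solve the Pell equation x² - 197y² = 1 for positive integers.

We seek the smallest positive integers (x, y) with x² - 197y² = 1, i.e., x² = 197y² + 1.
Try successive y values:
y = 1: x² = 197·1² + 1 = 198, not a perfect square
y = 2: x² = 197·2² + 1 = 789, not a perfect square
y = 3: x² = 197·3² + 1 = 1774, not a perfect square
... continuing the search (or via continued fractions) ...
y = 28: x² = 197·28² + 1 = 154449, x = 393 ✓

Verify: 393² - 197·28² = 154449 - 154448 = 1 ✓

x = 393, y = 28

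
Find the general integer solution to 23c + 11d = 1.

Step 1: Compute gcd(23, 11) = 1.
Since 1 divides 1, solutions exist.

Step 2: Find a particular solution using extended Euclidean algorithm.
We get c₀ = 1, d₀ = -2.
Check: 23*1 + 11*-2 = 1 = 1 ✓

Step 3: Write the general solution.
c = 1 + (11/1)t = 1 + 11t
d = -2 - (23/1)t = -2 - 23t
for any integer t.

c = 1 + 11t, d = -2 - 23t for integer t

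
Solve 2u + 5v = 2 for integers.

Step 1: Check solvability.
gcd(2, 5) = 1
Since 1 divides 2, solutions exist.

Step 2: Apply extended Euclidean algorithm to find gcd.
We find integers such that 2*x0 + 5*y0 = 1

Step 3: Scale the particular solution.
Multiply by 2/1 = 2:
u = -4, v = 2

Step 4: Verify.
2*(-4) + 5*(2) = 2 = 2 ✓

u = -4, v = 2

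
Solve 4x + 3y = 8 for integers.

Step 1: Check solvability.
gcd(4, 3) = 1
Since 1 divides 8, solutions exist.

Step 2: Apply extended Euclidean algorithm to find gcd.
We find integers such that 4*x0 + 3*y0 = 1

Step 3: Scale the particular solution.
Multiply by 8/1 = 8:
x = 8, y = -8

Step 4: Verify.
4*(8) + 3*(-8) = 8 = 8 ✓

x = 8, y = -8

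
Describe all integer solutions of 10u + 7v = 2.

Step 1: Compute gcd(10, 7) = 1.
Since 1 divides 2, solutions exist.

Step 2: Find a particular solution using extended Euclidean algorithm.
We get u₀ = -4, v₀ = 6.
Check: 10*-4 + 7*6 = 2 = 2 ✓

Step 3: Write the general solution.
u = -4 + (7/1)t = -4 + 7t
v = 6 - (10/1)t = 6 - 10t
for any integer t.

u = -4 + 7t, v = 6 - 10t for integer t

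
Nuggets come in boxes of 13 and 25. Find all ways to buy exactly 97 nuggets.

We need non-negative integers (x, y) with 13x + 25y = 97.
For each x in 0..7, check if 97 - 13x is a non-negative multiple of 25.
No x yields an integer y ≥ 0.

No solution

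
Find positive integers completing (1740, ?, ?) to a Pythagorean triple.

We need the other leg and hypotenuse such that 1740² + x² = c².
Take x = 59, c = 1741: 1740² + 59² = 3027600 + 3481 = 3031081 = 1741² ✓
Triple: (59, 1740, 1741)

(59, 1740, 1741)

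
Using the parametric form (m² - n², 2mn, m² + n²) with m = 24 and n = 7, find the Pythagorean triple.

a = m² - n² = 24² - 7² = 576 - 49 = 527
b = 2mn = 2·24·7 = 336
c = m² + n² = 576 + 49 = 625
Verify: 527² + 336² = 277729 + 112896 = 390625 = 625² ✓

(527, 336, 625)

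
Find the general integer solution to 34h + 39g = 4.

Step 1: Compute gcd(34, 39) = 1.
Since 1 divides 4, solutions exist.

Step 2: Find a particular solution using extended Euclidean algorithm.
We get h₀ = -32, g₀ = 28.
Check: 34*-32 + 39*28 = 4 = 4 ✓

Step 3: Write the general solution.
h = -32 + (39/1)t = -32 + 39t
g = 28 - (34/1)t = 28 - 34t
for any integer t.

h = -32 + 39t, g = 28 - 34t for integer t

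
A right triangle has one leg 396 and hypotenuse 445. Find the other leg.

a² = c² - b² = 198025 - 156816 = 41209
a = 203

203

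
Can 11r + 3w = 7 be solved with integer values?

Step 1: Compute gcd(11, 3).
gcd(11, 3) = 1

Step 2: Check divisibility.
Does 1 divide 7? 7 = 1 x 7, so yes.

By the theorem on linear Diophantine equations, 11r + 3w = 7 has integer solutions if and only if gcd(11, 3) divides 7. Since 1 | 7, solutions exist.

Yes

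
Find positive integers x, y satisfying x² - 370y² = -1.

We need x² = 370y² - 1. Try successive y:
y = 1: x² = 370·1² - 1 = 369, not a perfect square
y = 2: x² = 370·2² - 1 = 1479, not a perfect square
y = 3: x² = 370·3² - 1 = 3329, not a perfect square
...
y = 17: x² = 370·17² - 1 = 106929 = 327² ✓
Check: 327² - 370·17² = 106929 - 106930 = -1 ✓

x = 327, y = 17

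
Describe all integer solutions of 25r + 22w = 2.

Step 1: Compute gcd(25, 22) = 1.
Since 1 divides 2, solutions exist.

Step 2: Find a particular solution using extended Euclidean algorithm.
We get r₀ = -14, w₀ = 16.
Check: 25*-14 + 22*16 = 2 = 2 ✓

Step 3: Write the general solution.
r = -14 + (22/1)t = -14 + 22t
w = 16 - (25/1)t = 16 - 25t
for any integer t.

r = -14 + 22t, w = 16 - 25t for integer t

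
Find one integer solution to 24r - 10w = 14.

Step 1: Check solvability.
gcd(24, 10) = 2
Since 2 divides 14, solutions exist.

Step 2: Apply extended Euclidean algorithm to find gcd.
We find integers such that 24*x0 + 10*y0 = 2

Step 3: Scale the particular solution.
Multiply by 14/2 = 7:
r = -14, w = -35

Step 4: Verify.
24*(-14) - 10*(-35) = 14 = 14 ✓

r = -14, w = -35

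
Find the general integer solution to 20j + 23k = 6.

Step 1: Compute gcd(20, 23) = 1.
Since 1 divides 6, solutions exist.

Step 2: Find a particular solution using extended Euclidean algorithm.
We get j₀ = -48, k₀ = 42.
Check: 20*-48 + 23*42 = 6 = 6 ✓

Step 3: Write the general solution.
j = -48 + (23/1)t = -48 + 23t
k = 42 - (20/1)t = 42 - 20t
for any integer t.

j = -48 + 23t, k = 42 - 20t for integer t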